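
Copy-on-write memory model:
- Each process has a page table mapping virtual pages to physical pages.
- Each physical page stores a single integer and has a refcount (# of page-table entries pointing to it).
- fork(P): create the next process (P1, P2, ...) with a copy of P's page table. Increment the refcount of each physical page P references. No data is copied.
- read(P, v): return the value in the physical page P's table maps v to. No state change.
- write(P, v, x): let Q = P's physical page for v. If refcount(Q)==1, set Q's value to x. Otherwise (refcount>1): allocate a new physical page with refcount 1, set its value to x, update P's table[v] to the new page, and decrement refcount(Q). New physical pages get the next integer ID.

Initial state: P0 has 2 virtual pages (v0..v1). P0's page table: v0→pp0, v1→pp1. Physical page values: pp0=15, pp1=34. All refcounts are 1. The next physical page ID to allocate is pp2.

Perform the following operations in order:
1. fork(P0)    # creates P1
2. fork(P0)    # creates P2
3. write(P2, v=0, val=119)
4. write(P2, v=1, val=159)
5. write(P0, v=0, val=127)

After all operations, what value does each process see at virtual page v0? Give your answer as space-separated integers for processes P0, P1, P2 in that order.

Answer: 127 15 119

Derivation:
Op 1: fork(P0) -> P1. 2 ppages; refcounts: pp0:2 pp1:2
Op 2: fork(P0) -> P2. 2 ppages; refcounts: pp0:3 pp1:3
Op 3: write(P2, v0, 119). refcount(pp0)=3>1 -> COPY to pp2. 3 ppages; refcounts: pp0:2 pp1:3 pp2:1
Op 4: write(P2, v1, 159). refcount(pp1)=3>1 -> COPY to pp3. 4 ppages; refcounts: pp0:2 pp1:2 pp2:1 pp3:1
Op 5: write(P0, v0, 127). refcount(pp0)=2>1 -> COPY to pp4. 5 ppages; refcounts: pp0:1 pp1:2 pp2:1 pp3:1 pp4:1
P0: v0 -> pp4 = 127
P1: v0 -> pp0 = 15
P2: v0 -> pp2 = 119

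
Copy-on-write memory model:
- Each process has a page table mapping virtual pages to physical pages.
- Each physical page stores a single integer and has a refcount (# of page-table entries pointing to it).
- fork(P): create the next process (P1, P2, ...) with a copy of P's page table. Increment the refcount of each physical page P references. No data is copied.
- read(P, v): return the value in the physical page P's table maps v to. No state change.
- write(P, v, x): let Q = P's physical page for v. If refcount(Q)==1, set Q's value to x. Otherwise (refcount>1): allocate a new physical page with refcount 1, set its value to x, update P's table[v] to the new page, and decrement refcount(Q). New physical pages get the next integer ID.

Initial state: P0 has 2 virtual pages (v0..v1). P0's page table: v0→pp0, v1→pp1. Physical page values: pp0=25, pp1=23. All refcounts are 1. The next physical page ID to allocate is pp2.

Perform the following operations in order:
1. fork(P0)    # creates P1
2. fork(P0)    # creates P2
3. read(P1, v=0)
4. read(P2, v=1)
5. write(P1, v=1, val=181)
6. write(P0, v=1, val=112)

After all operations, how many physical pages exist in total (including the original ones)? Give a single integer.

Answer: 4

Derivation:
Op 1: fork(P0) -> P1. 2 ppages; refcounts: pp0:2 pp1:2
Op 2: fork(P0) -> P2. 2 ppages; refcounts: pp0:3 pp1:3
Op 3: read(P1, v0) -> 25. No state change.
Op 4: read(P2, v1) -> 23. No state change.
Op 5: write(P1, v1, 181). refcount(pp1)=3>1 -> COPY to pp2. 3 ppages; refcounts: pp0:3 pp1:2 pp2:1
Op 6: write(P0, v1, 112). refcount(pp1)=2>1 -> COPY to pp3. 4 ppages; refcounts: pp0:3 pp1:1 pp2:1 pp3:1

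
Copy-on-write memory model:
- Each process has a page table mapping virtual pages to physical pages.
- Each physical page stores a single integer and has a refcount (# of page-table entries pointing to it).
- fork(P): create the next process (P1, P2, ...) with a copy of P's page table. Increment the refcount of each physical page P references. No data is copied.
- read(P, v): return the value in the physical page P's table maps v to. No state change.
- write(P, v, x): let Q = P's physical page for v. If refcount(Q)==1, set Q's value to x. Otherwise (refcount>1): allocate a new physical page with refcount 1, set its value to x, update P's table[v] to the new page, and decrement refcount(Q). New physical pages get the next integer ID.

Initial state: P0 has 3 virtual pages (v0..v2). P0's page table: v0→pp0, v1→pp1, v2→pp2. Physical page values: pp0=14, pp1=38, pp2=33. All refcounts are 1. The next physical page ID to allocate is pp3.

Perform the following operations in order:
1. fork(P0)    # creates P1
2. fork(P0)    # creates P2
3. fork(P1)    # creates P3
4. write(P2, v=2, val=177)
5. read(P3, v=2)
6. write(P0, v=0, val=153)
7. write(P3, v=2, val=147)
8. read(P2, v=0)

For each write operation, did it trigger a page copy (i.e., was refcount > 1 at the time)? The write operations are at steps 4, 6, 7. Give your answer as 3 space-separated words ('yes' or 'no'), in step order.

Op 1: fork(P0) -> P1. 3 ppages; refcounts: pp0:2 pp1:2 pp2:2
Op 2: fork(P0) -> P2. 3 ppages; refcounts: pp0:3 pp1:3 pp2:3
Op 3: fork(P1) -> P3. 3 ppages; refcounts: pp0:4 pp1:4 pp2:4
Op 4: write(P2, v2, 177). refcount(pp2)=4>1 -> COPY to pp3. 4 ppages; refcounts: pp0:4 pp1:4 pp2:3 pp3:1
Op 5: read(P3, v2) -> 33. No state change.
Op 6: write(P0, v0, 153). refcount(pp0)=4>1 -> COPY to pp4. 5 ppages; refcounts: pp0:3 pp1:4 pp2:3 pp3:1 pp4:1
Op 7: write(P3, v2, 147). refcount(pp2)=3>1 -> COPY to pp5. 6 ppages; refcounts: pp0:3 pp1:4 pp2:2 pp3:1 pp4:1 pp5:1
Op 8: read(P2, v0) -> 14. No state change.

yes yes yes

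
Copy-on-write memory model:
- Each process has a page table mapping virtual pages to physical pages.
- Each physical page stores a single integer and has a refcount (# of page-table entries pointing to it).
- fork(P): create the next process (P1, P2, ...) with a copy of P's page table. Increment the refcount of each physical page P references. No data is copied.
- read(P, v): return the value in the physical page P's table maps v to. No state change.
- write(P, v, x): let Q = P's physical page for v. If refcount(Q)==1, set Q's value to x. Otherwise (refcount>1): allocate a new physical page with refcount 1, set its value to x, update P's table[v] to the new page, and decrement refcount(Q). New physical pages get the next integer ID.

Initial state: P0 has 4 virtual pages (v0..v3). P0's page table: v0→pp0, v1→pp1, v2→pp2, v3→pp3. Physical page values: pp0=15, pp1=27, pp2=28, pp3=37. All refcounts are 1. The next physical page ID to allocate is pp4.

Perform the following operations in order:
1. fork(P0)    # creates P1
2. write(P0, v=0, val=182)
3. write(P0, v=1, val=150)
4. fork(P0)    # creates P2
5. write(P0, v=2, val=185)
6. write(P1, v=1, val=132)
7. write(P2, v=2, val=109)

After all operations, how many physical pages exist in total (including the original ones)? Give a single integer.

Answer: 8

Derivation:
Op 1: fork(P0) -> P1. 4 ppages; refcounts: pp0:2 pp1:2 pp2:2 pp3:2
Op 2: write(P0, v0, 182). refcount(pp0)=2>1 -> COPY to pp4. 5 ppages; refcounts: pp0:1 pp1:2 pp2:2 pp3:2 pp4:1
Op 3: write(P0, v1, 150). refcount(pp1)=2>1 -> COPY to pp5. 6 ppages; refcounts: pp0:1 pp1:1 pp2:2 pp3:2 pp4:1 pp5:1
Op 4: fork(P0) -> P2. 6 ppages; refcounts: pp0:1 pp1:1 pp2:3 pp3:3 pp4:2 pp5:2
Op 5: write(P0, v2, 185). refcount(pp2)=3>1 -> COPY to pp6. 7 ppages; refcounts: pp0:1 pp1:1 pp2:2 pp3:3 pp4:2 pp5:2 pp6:1
Op 6: write(P1, v1, 132). refcount(pp1)=1 -> write in place. 7 ppages; refcounts: pp0:1 pp1:1 pp2:2 pp3:3 pp4:2 pp5:2 pp6:1
Op 7: write(P2, v2, 109). refcount(pp2)=2>1 -> COPY to pp7. 8 ppages; refcounts: pp0:1 pp1:1 pp2:1 pp3:3 pp4:2 pp5:2 pp6:1 pp7:1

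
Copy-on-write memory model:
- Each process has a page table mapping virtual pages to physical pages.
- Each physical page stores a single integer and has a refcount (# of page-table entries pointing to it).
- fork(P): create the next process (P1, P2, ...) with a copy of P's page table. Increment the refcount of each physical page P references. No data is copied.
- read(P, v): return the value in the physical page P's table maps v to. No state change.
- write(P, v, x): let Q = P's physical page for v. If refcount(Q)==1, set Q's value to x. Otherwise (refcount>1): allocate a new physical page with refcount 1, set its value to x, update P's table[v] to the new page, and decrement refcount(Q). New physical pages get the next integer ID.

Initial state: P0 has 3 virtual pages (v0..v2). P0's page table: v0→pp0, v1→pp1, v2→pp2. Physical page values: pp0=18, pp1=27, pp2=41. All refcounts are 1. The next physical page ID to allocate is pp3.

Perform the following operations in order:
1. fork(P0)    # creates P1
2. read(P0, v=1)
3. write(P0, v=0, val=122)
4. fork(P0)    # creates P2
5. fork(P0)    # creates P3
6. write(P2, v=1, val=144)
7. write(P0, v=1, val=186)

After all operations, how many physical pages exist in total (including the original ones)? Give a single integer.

Op 1: fork(P0) -> P1. 3 ppages; refcounts: pp0:2 pp1:2 pp2:2
Op 2: read(P0, v1) -> 27. No state change.
Op 3: write(P0, v0, 122). refcount(pp0)=2>1 -> COPY to pp3. 4 ppages; refcounts: pp0:1 pp1:2 pp2:2 pp3:1
Op 4: fork(P0) -> P2. 4 ppages; refcounts: pp0:1 pp1:3 pp2:3 pp3:2
Op 5: fork(P0) -> P3. 4 ppages; refcounts: pp0:1 pp1:4 pp2:4 pp3:3
Op 6: write(P2, v1, 144). refcount(pp1)=4>1 -> COPY to pp4. 5 ppages; refcounts: pp0:1 pp1:3 pp2:4 pp3:3 pp4:1
Op 7: write(P0, v1, 186). refcount(pp1)=3>1 -> COPY to pp5. 6 ppages; refcounts: pp0:1 pp1:2 pp2:4 pp3:3 pp4:1 pp5:1

Answer: 6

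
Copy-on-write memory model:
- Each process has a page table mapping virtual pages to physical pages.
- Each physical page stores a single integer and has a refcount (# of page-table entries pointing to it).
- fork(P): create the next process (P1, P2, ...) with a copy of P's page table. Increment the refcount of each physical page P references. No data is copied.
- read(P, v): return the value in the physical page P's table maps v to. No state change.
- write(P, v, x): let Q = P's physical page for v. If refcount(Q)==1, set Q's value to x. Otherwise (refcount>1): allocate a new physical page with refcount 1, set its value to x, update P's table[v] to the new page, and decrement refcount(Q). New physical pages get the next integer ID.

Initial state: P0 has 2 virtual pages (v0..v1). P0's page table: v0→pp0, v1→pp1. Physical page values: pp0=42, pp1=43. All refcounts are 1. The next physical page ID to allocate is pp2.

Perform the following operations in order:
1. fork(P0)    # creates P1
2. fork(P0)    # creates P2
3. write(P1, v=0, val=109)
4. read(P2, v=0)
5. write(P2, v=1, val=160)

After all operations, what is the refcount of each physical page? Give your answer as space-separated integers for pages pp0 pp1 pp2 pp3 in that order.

Answer: 2 2 1 1

Derivation:
Op 1: fork(P0) -> P1. 2 ppages; refcounts: pp0:2 pp1:2
Op 2: fork(P0) -> P2. 2 ppages; refcounts: pp0:3 pp1:3
Op 3: write(P1, v0, 109). refcount(pp0)=3>1 -> COPY to pp2. 3 ppages; refcounts: pp0:2 pp1:3 pp2:1
Op 4: read(P2, v0) -> 42. No state change.
Op 5: write(P2, v1, 160). refcount(pp1)=3>1 -> COPY to pp3. 4 ppages; refcounts: pp0:2 pp1:2 pp2:1 pp3:1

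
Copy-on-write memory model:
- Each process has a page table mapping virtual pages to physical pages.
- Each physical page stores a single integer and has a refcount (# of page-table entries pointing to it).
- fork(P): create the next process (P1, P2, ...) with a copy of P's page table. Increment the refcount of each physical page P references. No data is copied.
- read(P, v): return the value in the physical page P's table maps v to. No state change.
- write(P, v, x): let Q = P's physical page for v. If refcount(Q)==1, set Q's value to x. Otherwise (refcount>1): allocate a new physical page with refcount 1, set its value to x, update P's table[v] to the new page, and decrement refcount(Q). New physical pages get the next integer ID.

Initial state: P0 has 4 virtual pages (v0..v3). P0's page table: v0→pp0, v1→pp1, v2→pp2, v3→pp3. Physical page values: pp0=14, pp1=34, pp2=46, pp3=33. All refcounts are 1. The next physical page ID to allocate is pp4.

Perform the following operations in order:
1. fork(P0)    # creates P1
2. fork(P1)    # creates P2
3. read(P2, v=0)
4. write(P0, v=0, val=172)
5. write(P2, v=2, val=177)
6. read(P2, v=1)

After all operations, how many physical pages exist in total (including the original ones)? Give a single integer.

Op 1: fork(P0) -> P1. 4 ppages; refcounts: pp0:2 pp1:2 pp2:2 pp3:2
Op 2: fork(P1) -> P2. 4 ppages; refcounts: pp0:3 pp1:3 pp2:3 pp3:3
Op 3: read(P2, v0) -> 14. No state change.
Op 4: write(P0, v0, 172). refcount(pp0)=3>1 -> COPY to pp4. 5 ppages; refcounts: pp0:2 pp1:3 pp2:3 pp3:3 pp4:1
Op 5: write(P2, v2, 177). refcount(pp2)=3>1 -> COPY to pp5. 6 ppages; refcounts: pp0:2 pp1:3 pp2:2 pp3:3 pp4:1 pp5:1
Op 6: read(P2, v1) -> 34. No state change.

Answer: 6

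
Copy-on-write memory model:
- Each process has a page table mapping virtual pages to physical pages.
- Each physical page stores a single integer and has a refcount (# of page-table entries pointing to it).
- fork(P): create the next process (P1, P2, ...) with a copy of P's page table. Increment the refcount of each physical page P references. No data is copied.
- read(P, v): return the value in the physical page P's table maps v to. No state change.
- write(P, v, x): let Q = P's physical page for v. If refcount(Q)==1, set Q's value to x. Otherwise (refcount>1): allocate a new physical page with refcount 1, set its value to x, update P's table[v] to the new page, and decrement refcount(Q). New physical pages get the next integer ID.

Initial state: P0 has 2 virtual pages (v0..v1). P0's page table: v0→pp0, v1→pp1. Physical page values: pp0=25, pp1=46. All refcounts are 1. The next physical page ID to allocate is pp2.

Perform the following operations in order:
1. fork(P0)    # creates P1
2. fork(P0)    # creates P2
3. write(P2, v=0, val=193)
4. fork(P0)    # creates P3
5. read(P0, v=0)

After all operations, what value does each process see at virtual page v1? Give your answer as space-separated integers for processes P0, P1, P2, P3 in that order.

Answer: 46 46 46 46

Derivation:
Op 1: fork(P0) -> P1. 2 ppages; refcounts: pp0:2 pp1:2
Op 2: fork(P0) -> P2. 2 ppages; refcounts: pp0:3 pp1:3
Op 3: write(P2, v0, 193). refcount(pp0)=3>1 -> COPY to pp2. 3 ppages; refcounts: pp0:2 pp1:3 pp2:1
Op 4: fork(P0) -> P3. 3 ppages; refcounts: pp0:3 pp1:4 pp2:1
Op 5: read(P0, v0) -> 25. No state change.
P0: v1 -> pp1 = 46
P1: v1 -> pp1 = 46
P2: v1 -> pp1 = 46
P3: v1 -> pp1 = 46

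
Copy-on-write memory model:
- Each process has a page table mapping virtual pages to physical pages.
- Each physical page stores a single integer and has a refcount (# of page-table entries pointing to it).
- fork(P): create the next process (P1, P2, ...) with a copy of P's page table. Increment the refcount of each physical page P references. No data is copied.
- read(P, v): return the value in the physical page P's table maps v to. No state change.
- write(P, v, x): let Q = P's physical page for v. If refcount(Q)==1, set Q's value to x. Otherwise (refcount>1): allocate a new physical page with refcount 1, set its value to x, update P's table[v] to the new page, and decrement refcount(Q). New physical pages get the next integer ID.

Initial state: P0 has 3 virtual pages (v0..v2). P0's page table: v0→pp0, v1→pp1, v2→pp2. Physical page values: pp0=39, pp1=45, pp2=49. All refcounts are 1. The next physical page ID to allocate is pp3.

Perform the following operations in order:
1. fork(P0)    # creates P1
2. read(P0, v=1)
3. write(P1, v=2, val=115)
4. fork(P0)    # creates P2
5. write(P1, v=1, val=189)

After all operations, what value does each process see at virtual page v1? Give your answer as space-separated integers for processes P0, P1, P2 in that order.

Answer: 45 189 45

Derivation:
Op 1: fork(P0) -> P1. 3 ppages; refcounts: pp0:2 pp1:2 pp2:2
Op 2: read(P0, v1) -> 45. No state change.
Op 3: write(P1, v2, 115). refcount(pp2)=2>1 -> COPY to pp3. 4 ppages; refcounts: pp0:2 pp1:2 pp2:1 pp3:1
Op 4: fork(P0) -> P2. 4 ppages; refcounts: pp0:3 pp1:3 pp2:2 pp3:1
Op 5: write(P1, v1, 189). refcount(pp1)=3>1 -> COPY to pp4. 5 ppages; refcounts: pp0:3 pp1:2 pp2:2 pp3:1 pp4:1
P0: v1 -> pp1 = 45
P1: v1 -> pp4 = 189
P2: v1 -> pp1 = 45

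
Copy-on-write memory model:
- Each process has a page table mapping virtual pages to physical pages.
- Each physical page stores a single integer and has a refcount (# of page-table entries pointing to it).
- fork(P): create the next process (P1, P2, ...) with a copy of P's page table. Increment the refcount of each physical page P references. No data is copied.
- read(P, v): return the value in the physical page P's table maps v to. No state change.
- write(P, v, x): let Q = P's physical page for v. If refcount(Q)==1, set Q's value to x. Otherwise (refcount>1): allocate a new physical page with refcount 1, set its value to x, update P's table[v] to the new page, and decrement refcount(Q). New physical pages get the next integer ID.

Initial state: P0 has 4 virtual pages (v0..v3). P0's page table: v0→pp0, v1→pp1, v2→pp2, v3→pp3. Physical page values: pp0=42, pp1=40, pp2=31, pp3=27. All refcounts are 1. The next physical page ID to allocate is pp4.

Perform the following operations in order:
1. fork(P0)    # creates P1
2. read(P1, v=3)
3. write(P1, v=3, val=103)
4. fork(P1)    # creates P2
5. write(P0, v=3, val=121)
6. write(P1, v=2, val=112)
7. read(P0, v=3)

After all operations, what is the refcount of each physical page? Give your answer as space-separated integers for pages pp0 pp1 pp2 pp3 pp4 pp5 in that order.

Op 1: fork(P0) -> P1. 4 ppages; refcounts: pp0:2 pp1:2 pp2:2 pp3:2
Op 2: read(P1, v3) -> 27. No state change.
Op 3: write(P1, v3, 103). refcount(pp3)=2>1 -> COPY to pp4. 5 ppages; refcounts: pp0:2 pp1:2 pp2:2 pp3:1 pp4:1
Op 4: fork(P1) -> P2. 5 ppages; refcounts: pp0:3 pp1:3 pp2:3 pp3:1 pp4:2
Op 5: write(P0, v3, 121). refcount(pp3)=1 -> write in place. 5 ppages; refcounts: pp0:3 pp1:3 pp2:3 pp3:1 pp4:2
Op 6: write(P1, v2, 112). refcount(pp2)=3>1 -> COPY to pp5. 6 ppages; refcounts: pp0:3 pp1:3 pp2:2 pp3:1 pp4:2 pp5:1
Op 7: read(P0, v3) -> 121. No state change.

Answer: 3 3 2 1 2 1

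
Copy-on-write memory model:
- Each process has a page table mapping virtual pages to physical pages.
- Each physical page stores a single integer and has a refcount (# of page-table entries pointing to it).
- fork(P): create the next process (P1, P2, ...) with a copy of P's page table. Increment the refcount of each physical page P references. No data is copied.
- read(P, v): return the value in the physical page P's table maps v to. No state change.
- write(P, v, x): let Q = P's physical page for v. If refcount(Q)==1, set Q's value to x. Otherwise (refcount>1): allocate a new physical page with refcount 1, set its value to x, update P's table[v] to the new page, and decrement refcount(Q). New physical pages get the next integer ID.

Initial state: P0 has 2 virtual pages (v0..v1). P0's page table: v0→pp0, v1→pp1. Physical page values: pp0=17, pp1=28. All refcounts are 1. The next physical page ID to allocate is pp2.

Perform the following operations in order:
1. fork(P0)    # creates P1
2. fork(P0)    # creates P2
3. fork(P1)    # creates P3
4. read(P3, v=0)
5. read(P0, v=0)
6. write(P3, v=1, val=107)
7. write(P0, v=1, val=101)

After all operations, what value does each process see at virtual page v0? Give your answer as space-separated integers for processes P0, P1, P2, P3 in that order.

Op 1: fork(P0) -> P1. 2 ppages; refcounts: pp0:2 pp1:2
Op 2: fork(P0) -> P2. 2 ppages; refcounts: pp0:3 pp1:3
Op 3: fork(P1) -> P3. 2 ppages; refcounts: pp0:4 pp1:4
Op 4: read(P3, v0) -> 17. No state change.
Op 5: read(P0, v0) -> 17. No state change.
Op 6: write(P3, v1, 107). refcount(pp1)=4>1 -> COPY to pp2. 3 ppages; refcounts: pp0:4 pp1:3 pp2:1
Op 7: write(P0, v1, 101). refcount(pp1)=3>1 -> COPY to pp3. 4 ppages; refcounts: pp0:4 pp1:2 pp2:1 pp3:1
P0: v0 -> pp0 = 17
P1: v0 -> pp0 = 17
P2: v0 -> pp0 = 17
P3: v0 -> pp0 = 17

Answer: 17 17 17 17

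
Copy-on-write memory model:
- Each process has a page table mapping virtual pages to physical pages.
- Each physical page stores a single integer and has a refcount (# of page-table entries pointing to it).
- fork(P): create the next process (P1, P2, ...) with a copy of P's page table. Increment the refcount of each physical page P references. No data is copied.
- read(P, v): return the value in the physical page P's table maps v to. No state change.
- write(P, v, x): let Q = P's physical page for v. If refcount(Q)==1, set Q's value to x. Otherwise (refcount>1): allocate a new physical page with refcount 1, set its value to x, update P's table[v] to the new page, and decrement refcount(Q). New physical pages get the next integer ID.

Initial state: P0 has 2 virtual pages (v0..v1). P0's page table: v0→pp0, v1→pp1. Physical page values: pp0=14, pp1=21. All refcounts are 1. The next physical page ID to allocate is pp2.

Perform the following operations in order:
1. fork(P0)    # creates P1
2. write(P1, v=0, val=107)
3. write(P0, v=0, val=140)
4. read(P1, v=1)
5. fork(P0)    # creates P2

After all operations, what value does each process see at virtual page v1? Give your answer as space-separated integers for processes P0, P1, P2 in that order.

Answer: 21 21 21

Derivation:
Op 1: fork(P0) -> P1. 2 ppages; refcounts: pp0:2 pp1:2
Op 2: write(P1, v0, 107). refcount(pp0)=2>1 -> COPY to pp2. 3 ppages; refcounts: pp0:1 pp1:2 pp2:1
Op 3: write(P0, v0, 140). refcount(pp0)=1 -> write in place. 3 ppages; refcounts: pp0:1 pp1:2 pp2:1
Op 4: read(P1, v1) -> 21. No state change.
Op 5: fork(P0) -> P2. 3 ppages; refcounts: pp0:2 pp1:3 pp2:1
P0: v1 -> pp1 = 21
P1: v1 -> pp1 = 21
P2: v1 -> pp1 = 21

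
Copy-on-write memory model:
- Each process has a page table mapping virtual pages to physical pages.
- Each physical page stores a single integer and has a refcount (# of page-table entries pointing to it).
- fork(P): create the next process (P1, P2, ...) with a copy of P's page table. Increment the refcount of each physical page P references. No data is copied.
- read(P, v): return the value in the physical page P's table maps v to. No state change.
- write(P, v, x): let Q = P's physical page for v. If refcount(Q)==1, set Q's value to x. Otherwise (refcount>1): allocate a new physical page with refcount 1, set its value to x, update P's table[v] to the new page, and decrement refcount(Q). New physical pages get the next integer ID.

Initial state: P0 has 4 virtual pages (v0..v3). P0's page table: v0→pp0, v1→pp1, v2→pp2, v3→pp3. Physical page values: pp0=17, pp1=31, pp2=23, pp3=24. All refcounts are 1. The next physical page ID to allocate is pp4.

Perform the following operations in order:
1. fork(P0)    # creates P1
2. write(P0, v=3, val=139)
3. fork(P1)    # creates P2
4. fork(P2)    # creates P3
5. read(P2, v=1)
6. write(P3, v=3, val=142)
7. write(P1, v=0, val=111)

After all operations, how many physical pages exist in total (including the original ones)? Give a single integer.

Op 1: fork(P0) -> P1. 4 ppages; refcounts: pp0:2 pp1:2 pp2:2 pp3:2
Op 2: write(P0, v3, 139). refcount(pp3)=2>1 -> COPY to pp4. 5 ppages; refcounts: pp0:2 pp1:2 pp2:2 pp3:1 pp4:1
Op 3: fork(P1) -> P2. 5 ppages; refcounts: pp0:3 pp1:3 pp2:3 pp3:2 pp4:1
Op 4: fork(P2) -> P3. 5 ppages; refcounts: pp0:4 pp1:4 pp2:4 pp3:3 pp4:1
Op 5: read(P2, v1) -> 31. No state change.
Op 6: write(P3, v3, 142). refcount(pp3)=3>1 -> COPY to pp5. 6 ppages; refcounts: pp0:4 pp1:4 pp2:4 pp3:2 pp4:1 pp5:1
Op 7: write(P1, v0, 111). refcount(pp0)=4>1 -> COPY to pp6. 7 ppages; refcounts: pp0:3 pp1:4 pp2:4 pp3:2 pp4:1 pp5:1 pp6:1

Answer: 7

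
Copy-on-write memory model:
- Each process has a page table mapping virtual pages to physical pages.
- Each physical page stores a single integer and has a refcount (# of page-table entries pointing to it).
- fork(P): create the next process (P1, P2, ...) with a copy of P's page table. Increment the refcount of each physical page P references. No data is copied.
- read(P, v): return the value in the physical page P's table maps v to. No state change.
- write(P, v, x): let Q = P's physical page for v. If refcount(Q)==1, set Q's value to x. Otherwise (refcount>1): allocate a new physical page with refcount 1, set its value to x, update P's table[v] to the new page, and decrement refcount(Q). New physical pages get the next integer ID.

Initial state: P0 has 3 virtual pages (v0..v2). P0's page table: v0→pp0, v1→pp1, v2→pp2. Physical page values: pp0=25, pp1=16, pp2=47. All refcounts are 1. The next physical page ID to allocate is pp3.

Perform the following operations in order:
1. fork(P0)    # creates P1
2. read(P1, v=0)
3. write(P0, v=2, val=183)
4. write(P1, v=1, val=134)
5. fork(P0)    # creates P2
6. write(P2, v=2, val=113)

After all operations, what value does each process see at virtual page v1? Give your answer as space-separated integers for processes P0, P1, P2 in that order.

Answer: 16 134 16

Derivation:
Op 1: fork(P0) -> P1. 3 ppages; refcounts: pp0:2 pp1:2 pp2:2
Op 2: read(P1, v0) -> 25. No state change.
Op 3: write(P0, v2, 183). refcount(pp2)=2>1 -> COPY to pp3. 4 ppages; refcounts: pp0:2 pp1:2 pp2:1 pp3:1
Op 4: write(P1, v1, 134). refcount(pp1)=2>1 -> COPY to pp4. 5 ppages; refcounts: pp0:2 pp1:1 pp2:1 pp3:1 pp4:1
Op 5: fork(P0) -> P2. 5 ppages; refcounts: pp0:3 pp1:2 pp2:1 pp3:2 pp4:1
Op 6: write(P2, v2, 113). refcount(pp3)=2>1 -> COPY to pp5. 6 ppages; refcounts: pp0:3 pp1:2 pp2:1 pp3:1 pp4:1 pp5:1
P0: v1 -> pp1 = 16
P1: v1 -> pp4 = 134
P2: v1 -> pp1 = 16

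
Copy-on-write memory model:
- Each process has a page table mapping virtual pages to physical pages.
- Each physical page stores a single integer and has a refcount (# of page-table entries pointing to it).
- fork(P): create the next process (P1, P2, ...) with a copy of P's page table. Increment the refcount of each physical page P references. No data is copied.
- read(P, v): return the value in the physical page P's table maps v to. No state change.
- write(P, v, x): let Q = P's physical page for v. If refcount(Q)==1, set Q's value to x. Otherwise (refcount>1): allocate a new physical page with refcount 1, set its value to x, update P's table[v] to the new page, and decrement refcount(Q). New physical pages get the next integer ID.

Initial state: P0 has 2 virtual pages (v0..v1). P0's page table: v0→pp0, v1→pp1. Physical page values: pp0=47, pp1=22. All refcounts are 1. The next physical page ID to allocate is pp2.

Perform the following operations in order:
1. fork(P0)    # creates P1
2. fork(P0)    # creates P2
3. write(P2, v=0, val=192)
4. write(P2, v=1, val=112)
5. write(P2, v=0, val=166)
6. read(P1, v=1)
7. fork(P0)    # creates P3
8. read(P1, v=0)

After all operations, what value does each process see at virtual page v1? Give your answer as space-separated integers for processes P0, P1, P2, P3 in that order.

Answer: 22 22 112 22

Derivation:
Op 1: fork(P0) -> P1. 2 ppages; refcounts: pp0:2 pp1:2
Op 2: fork(P0) -> P2. 2 ppages; refcounts: pp0:3 pp1:3
Op 3: write(P2, v0, 192). refcount(pp0)=3>1 -> COPY to pp2. 3 ppages; refcounts: pp0:2 pp1:3 pp2:1
Op 4: write(P2, v1, 112). refcount(pp1)=3>1 -> COPY to pp3. 4 ppages; refcounts: pp0:2 pp1:2 pp2:1 pp3:1
Op 5: write(P2, v0, 166). refcount(pp2)=1 -> write in place. 4 ppages; refcounts: pp0:2 pp1:2 pp2:1 pp3:1
Op 6: read(P1, v1) -> 22. No state change.
Op 7: fork(P0) -> P3. 4 ppages; refcounts: pp0:3 pp1:3 pp2:1 pp3:1
Op 8: read(P1, v0) -> 47. No state change.
P0: v1 -> pp1 = 22
P1: v1 -> pp1 = 22
P2: v1 -> pp3 = 112
P3: v1 -> pp1 = 22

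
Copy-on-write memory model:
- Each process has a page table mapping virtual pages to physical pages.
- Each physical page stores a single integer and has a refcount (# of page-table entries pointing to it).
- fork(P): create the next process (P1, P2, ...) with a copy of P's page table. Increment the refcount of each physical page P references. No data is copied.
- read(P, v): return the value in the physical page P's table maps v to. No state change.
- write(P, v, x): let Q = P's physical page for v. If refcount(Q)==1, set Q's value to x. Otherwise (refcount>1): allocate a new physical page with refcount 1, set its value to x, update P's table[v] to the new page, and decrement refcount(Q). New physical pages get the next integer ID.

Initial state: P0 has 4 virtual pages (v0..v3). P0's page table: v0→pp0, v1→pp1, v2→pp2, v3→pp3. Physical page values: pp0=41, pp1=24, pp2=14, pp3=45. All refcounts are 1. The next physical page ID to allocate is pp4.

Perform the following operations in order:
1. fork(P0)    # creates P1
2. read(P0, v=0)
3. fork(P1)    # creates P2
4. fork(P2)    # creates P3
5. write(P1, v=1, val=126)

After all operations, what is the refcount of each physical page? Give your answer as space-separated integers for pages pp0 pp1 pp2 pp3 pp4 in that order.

Answer: 4 3 4 4 1

Derivation:
Op 1: fork(P0) -> P1. 4 ppages; refcounts: pp0:2 pp1:2 pp2:2 pp3:2
Op 2: read(P0, v0) -> 41. No state change.
Op 3: fork(P1) -> P2. 4 ppages; refcounts: pp0:3 pp1:3 pp2:3 pp3:3
Op 4: fork(P2) -> P3. 4 ppages; refcounts: pp0:4 pp1:4 pp2:4 pp3:4
Op 5: write(P1, v1, 126). refcount(pp1)=4>1 -> COPY to pp4. 5 ppages; refcounts: pp0:4 pp1:3 pp2:4 pp3:4 pp4:1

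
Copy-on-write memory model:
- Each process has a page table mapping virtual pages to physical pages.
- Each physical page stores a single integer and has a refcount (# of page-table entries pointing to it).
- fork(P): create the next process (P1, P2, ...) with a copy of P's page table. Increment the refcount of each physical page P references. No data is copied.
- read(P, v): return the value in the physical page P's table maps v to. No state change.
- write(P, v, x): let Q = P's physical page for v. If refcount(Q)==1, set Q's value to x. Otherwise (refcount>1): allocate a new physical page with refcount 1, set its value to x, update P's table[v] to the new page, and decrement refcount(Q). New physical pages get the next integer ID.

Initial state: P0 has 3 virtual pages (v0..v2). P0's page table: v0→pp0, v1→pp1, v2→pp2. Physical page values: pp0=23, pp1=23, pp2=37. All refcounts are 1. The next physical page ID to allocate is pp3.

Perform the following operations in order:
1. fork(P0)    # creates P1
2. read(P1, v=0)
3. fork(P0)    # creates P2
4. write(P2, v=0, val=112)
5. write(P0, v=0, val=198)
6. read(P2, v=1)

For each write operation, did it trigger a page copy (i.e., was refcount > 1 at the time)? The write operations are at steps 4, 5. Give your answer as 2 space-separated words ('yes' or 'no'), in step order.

Op 1: fork(P0) -> P1. 3 ppages; refcounts: pp0:2 pp1:2 pp2:2
Op 2: read(P1, v0) -> 23. No state change.
Op 3: fork(P0) -> P2. 3 ppages; refcounts: pp0:3 pp1:3 pp2:3
Op 4: write(P2, v0, 112). refcount(pp0)=3>1 -> COPY to pp3. 4 ppages; refcounts: pp0:2 pp1:3 pp2:3 pp3:1
Op 5: write(P0, v0, 198). refcount(pp0)=2>1 -> COPY to pp4. 5 ppages; refcounts: pp0:1 pp1:3 pp2:3 pp3:1 pp4:1
Op 6: read(P2, v1) -> 23. No state change.

yes yes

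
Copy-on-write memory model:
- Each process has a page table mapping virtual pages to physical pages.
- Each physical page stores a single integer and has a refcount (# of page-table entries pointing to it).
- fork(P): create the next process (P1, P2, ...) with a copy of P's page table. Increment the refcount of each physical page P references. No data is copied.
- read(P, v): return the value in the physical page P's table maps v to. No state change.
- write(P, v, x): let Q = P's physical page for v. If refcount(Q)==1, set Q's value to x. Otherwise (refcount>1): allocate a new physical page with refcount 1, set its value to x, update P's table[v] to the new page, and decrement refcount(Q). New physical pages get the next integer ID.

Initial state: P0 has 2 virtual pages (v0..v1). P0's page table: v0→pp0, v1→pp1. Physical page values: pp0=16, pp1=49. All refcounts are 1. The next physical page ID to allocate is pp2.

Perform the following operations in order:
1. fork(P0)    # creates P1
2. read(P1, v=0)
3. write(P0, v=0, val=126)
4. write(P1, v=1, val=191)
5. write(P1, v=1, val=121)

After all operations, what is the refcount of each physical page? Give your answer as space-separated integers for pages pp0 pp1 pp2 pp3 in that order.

Answer: 1 1 1 1

Derivation:
Op 1: fork(P0) -> P1. 2 ppages; refcounts: pp0:2 pp1:2
Op 2: read(P1, v0) -> 16. No state change.
Op 3: write(P0, v0, 126). refcount(pp0)=2>1 -> COPY to pp2. 3 ppages; refcounts: pp0:1 pp1:2 pp2:1
Op 4: write(P1, v1, 191). refcount(pp1)=2>1 -> COPY to pp3. 4 ppages; refcounts: pp0:1 pp1:1 pp2:1 pp3:1
Op 5: write(P1, v1, 121). refcount(pp3)=1 -> write in place. 4 ppages; refcounts: pp0:1 pp1:1 pp2:1 pp3:1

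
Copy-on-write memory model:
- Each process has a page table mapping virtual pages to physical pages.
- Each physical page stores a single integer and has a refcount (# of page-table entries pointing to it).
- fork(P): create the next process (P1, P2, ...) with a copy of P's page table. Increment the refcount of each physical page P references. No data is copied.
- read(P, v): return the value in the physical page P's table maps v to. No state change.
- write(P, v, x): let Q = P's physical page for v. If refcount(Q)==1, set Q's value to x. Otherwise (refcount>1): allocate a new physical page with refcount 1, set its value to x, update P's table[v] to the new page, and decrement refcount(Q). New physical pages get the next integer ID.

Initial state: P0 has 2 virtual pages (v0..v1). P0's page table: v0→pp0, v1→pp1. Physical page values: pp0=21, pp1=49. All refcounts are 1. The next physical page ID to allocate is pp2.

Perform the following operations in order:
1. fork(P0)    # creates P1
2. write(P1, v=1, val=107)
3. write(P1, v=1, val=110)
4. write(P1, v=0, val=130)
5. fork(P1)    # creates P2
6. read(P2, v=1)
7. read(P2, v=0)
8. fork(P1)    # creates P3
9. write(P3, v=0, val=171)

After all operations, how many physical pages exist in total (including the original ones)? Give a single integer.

Answer: 5

Derivation:
Op 1: fork(P0) -> P1. 2 ppages; refcounts: pp0:2 pp1:2
Op 2: write(P1, v1, 107). refcount(pp1)=2>1 -> COPY to pp2. 3 ppages; refcounts: pp0:2 pp1:1 pp2:1
Op 3: write(P1, v1, 110). refcount(pp2)=1 -> write in place. 3 ppages; refcounts: pp0:2 pp1:1 pp2:1
Op 4: write(P1, v0, 130). refcount(pp0)=2>1 -> COPY to pp3. 4 ppages; refcounts: pp0:1 pp1:1 pp2:1 pp3:1
Op 5: fork(P1) -> P2. 4 ppages; refcounts: pp0:1 pp1:1 pp2:2 pp3:2
Op 6: read(P2, v1) -> 110. No state change.
Op 7: read(P2, v0) -> 130. No state change.
Op 8: fork(P1) -> P3. 4 ppages; refcounts: pp0:1 pp1:1 pp2:3 pp3:3
Op 9: write(P3, v0, 171). refcount(pp3)=3>1 -> COPY to pp4. 5 ppages; refcounts: pp0:1 pp1:1 pp2:3 pp3:2 pp4:1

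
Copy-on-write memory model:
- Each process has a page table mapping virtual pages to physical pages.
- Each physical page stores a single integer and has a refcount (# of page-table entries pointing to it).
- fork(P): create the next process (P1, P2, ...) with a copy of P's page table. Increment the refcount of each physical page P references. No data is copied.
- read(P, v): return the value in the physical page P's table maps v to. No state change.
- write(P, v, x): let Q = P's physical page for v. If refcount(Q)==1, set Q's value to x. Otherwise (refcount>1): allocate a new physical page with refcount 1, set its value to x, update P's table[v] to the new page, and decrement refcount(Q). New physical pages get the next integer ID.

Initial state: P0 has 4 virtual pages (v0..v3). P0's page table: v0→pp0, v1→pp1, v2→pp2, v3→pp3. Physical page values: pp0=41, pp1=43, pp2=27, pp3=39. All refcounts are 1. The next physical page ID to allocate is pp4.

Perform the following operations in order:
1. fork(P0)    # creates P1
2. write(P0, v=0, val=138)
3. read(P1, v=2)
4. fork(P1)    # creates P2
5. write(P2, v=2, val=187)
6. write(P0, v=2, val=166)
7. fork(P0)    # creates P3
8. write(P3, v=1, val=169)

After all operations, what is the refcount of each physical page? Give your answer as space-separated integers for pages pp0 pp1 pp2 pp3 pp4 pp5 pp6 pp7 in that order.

Answer: 2 3 1 4 2 1 2 1

Derivation:
Op 1: fork(P0) -> P1. 4 ppages; refcounts: pp0:2 pp1:2 pp2:2 pp3:2
Op 2: write(P0, v0, 138). refcount(pp0)=2>1 -> COPY to pp4. 5 ppages; refcounts: pp0:1 pp1:2 pp2:2 pp3:2 pp4:1
Op 3: read(P1, v2) -> 27. No state change.
Op 4: fork(P1) -> P2. 5 ppages; refcounts: pp0:2 pp1:3 pp2:3 pp3:3 pp4:1
Op 5: write(P2, v2, 187). refcount(pp2)=3>1 -> COPY to pp5. 6 ppages; refcounts: pp0:2 pp1:3 pp2:2 pp3:3 pp4:1 pp5:1
Op 6: write(P0, v2, 166). refcount(pp2)=2>1 -> COPY to pp6. 7 ppages; refcounts: pp0:2 pp1:3 pp2:1 pp3:3 pp4:1 pp5:1 pp6:1
Op 7: fork(P0) -> P3. 7 ppages; refcounts: pp0:2 pp1:4 pp2:1 pp3:4 pp4:2 pp5:1 pp6:2
Op 8: write(P3, v1, 169). refcount(pp1)=4>1 -> COPY to pp7. 8 ppages; refcounts: pp0:2 pp1:3 pp2:1 pp3:4 pp4:2 pp5:1 pp6:2 pp7:1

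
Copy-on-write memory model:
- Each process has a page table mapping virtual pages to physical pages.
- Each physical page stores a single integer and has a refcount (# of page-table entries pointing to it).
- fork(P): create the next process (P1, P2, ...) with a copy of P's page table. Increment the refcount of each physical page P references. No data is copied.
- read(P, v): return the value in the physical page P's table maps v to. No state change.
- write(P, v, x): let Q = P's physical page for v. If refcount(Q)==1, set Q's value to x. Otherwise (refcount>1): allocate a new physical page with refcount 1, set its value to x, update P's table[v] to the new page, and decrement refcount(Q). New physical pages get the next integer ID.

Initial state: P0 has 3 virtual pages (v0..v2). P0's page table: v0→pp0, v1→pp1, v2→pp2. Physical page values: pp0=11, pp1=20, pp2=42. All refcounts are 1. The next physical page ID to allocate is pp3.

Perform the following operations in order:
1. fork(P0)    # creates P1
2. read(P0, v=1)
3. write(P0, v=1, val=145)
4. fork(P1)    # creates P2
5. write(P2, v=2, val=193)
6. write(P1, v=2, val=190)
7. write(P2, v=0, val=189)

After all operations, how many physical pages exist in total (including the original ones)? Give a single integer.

Answer: 7

Derivation:
Op 1: fork(P0) -> P1. 3 ppages; refcounts: pp0:2 pp1:2 pp2:2
Op 2: read(P0, v1) -> 20. No state change.
Op 3: write(P0, v1, 145). refcount(pp1)=2>1 -> COPY to pp3. 4 ppages; refcounts: pp0:2 pp1:1 pp2:2 pp3:1
Op 4: fork(P1) -> P2. 4 ppages; refcounts: pp0:3 pp1:2 pp2:3 pp3:1
Op 5: write(P2, v2, 193). refcount(pp2)=3>1 -> COPY to pp4. 5 ppages; refcounts: pp0:3 pp1:2 pp2:2 pp3:1 pp4:1
Op 6: write(P1, v2, 190). refcount(pp2)=2>1 -> COPY to pp5. 6 ppages; refcounts: pp0:3 pp1:2 pp2:1 pp3:1 pp4:1 pp5:1
Op 7: write(P2, v0, 189). refcount(pp0)=3>1 -> COPY to pp6. 7 ppages; refcounts: pp0:2 pp1:2 pp2:1 pp3:1 pp4:1 pp5:1 pp6:1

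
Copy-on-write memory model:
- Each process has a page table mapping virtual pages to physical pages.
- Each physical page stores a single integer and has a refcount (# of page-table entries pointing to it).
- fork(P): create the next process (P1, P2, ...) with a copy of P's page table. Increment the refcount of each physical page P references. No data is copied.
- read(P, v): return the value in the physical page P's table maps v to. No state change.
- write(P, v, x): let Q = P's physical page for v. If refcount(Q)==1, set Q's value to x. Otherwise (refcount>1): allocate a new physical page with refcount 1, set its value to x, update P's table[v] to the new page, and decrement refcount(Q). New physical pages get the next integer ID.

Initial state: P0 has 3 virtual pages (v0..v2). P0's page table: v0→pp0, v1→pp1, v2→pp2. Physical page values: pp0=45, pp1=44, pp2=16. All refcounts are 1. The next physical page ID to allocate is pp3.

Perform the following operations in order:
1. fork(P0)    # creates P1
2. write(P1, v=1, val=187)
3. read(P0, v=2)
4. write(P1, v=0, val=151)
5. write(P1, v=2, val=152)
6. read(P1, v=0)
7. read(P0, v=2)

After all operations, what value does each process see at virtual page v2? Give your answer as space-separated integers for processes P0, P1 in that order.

Answer: 16 152

Derivation:
Op 1: fork(P0) -> P1. 3 ppages; refcounts: pp0:2 pp1:2 pp2:2
Op 2: write(P1, v1, 187). refcount(pp1)=2>1 -> COPY to pp3. 4 ppages; refcounts: pp0:2 pp1:1 pp2:2 pp3:1
Op 3: read(P0, v2) -> 16. No state change.
Op 4: write(P1, v0, 151). refcount(pp0)=2>1 -> COPY to pp4. 5 ppages; refcounts: pp0:1 pp1:1 pp2:2 pp3:1 pp4:1
Op 5: write(P1, v2, 152). refcount(pp2)=2>1 -> COPY to pp5. 6 ppages; refcounts: pp0:1 pp1:1 pp2:1 pp3:1 pp4:1 pp5:1
Op 6: read(P1, v0) -> 151. No state change.
Op 7: read(P0, v2) -> 16. No state change.
P0: v2 -> pp2 = 16
P1: v2 -> pp5 = 152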